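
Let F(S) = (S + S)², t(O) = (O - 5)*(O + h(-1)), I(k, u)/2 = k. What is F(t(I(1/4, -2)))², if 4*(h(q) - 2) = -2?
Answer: 104976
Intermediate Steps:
h(q) = 3/2 (h(q) = 2 + (¼)*(-2) = 2 - ½ = 3/2)
I(k, u) = 2*k
t(O) = (-5 + O)*(3/2 + O) (t(O) = (O - 5)*(O + 3/2) = (-5 + O)*(3/2 + O))
F(S) = 4*S² (F(S) = (2*S)² = 4*S²)
F(t(I(1/4, -2)))² = (4*(-15/2 + (2*(1/4))² - 7*1/4)²)² = (4*(-15/2 + (2*(1*(¼)))² - 7*1*(¼))²)² = (4*(-15/2 + (2*(¼))² - 7/4)²)² = (4*(-15/2 + (½)² - 7/2*½)²)² = (4*(-15/2 + ¼ - 7/4)²)² = (4*(-9)²)² = (4*81)² = 324² = 104976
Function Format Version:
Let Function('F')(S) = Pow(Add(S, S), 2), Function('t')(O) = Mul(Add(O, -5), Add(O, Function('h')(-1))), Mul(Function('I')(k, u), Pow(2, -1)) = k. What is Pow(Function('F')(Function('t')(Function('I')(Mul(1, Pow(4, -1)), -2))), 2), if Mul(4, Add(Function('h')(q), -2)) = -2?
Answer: 104976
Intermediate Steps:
Function('h')(q) = Rational(3, 2) (Function('h')(q) = Add(2, Mul(Rational(1, 4), -2)) = Add(2, Rational(-1, 2)) = Rational(3, 2))
Function('I')(k, u) = Mul(2, k)
Function('t')(O) = Mul(Add(-5, O), Add(Rational(3, 2), O)) (Function('t')(O) = Mul(Add(O, -5), Add(O, Rational(3, 2))) = Mul(Add(-5, O), Add(Rational(3, 2), O)))
Function('F')(S) = Mul(4, Pow(S, 2)) (Function('F')(S) = Pow(Mul(2, S), 2) = Mul(4, Pow(S, 2)))
Pow(Function('F')(Function('t')(Function('I')(Mul(1, Pow(4, -1)), -2))), 2) = Pow(Mul(4, Pow(Add(Rational(-15, 2), Pow(Mul(2, Mul(1, Pow(4, -1))), 2), Mul(Rational(-7, 2), Mul(2, Mul(1, Pow(4, -1))))), 2)), 2) = Pow(Mul(4, Pow(Add(Rational(-15, 2), Pow(Mul(2, Mul(1, Rational(1, 4))), 2), Mul(Rational(-7, 2), Mul(2, Mul(1, Rational(1, 4))))), 2)), 2) = Pow(Mul(4, Pow(Add(Rational(-15, 2), Pow(Mul(2, Rational(1, 4)), 2), Mul(Rational(-7, 2), Mul(2, Rational(1, 4)))), 2)), 2) = Pow(Mul(4, Pow(Add(Rational(-15, 2), Pow(Rational(1, 2), 2), Mul(Rational(-7, 2), Rational(1, 2))), 2)), 2) = Pow(Mul(4, Pow(Add(Rational(-15, 2), Rational(1, 4), Rational(-7, 4)), 2)), 2) = Pow(Mul(4, Pow(-9, 2)), 2) = Pow(Mul(4, 81), 2) = Pow(324, 2) = 104976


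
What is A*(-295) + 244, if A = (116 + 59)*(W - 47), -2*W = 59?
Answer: 7899113/2 ≈ 3.9496e+6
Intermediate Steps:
W = -59/2 (W = -½*59 = -59/2 ≈ -29.500)
A = -26775/2 (A = (116 + 59)*(-59/2 - 47) = 175*(-153/2) = -26775/2 ≈ -13388.)
A*(-295) + 244 = -26775/2*(-295) + 244 = 7898625/2 + 244 = 7899113/2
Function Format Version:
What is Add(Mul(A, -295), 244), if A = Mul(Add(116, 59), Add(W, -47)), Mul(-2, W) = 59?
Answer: Rational(7899113, 2) ≈ 3.9496e+6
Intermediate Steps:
W = Rational(-59, 2) (W = Mul(Rational(-1, 2), 59) = Rational(-59, 2) ≈ -29.500)
A = Rational(-26775, 2) (A = Mul(Add(116, 59), Add(Rational(-59, 2), -47)) = Mul(175, Rational(-153, 2)) = Rational(-26775, 2) ≈ -13388.)
Add(Mul(A, -295), 244) = Add(Mul(Rational(-26775, 2), -295), 244) = Add(Rational(7898625, 2), 244) = Rational(7899113, 2)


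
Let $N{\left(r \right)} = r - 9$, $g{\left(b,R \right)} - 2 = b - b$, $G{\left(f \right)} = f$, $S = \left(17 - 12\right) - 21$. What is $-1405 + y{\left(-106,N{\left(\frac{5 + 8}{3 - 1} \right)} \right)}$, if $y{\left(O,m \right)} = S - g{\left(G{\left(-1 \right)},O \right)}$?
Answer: $-1423$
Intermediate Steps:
$S = -16$ ($S = 5 - 21 = -16$)
$g{\left(b,R \right)} = 2$ ($g{\left(b,R \right)} = 2 + \left(b - b\right) = 2 + 0 = 2$)
$N{\left(r \right)} = -9 + r$
$y{\left(O,m \right)} = -18$ ($y{\left(O,m \right)} = -16 - 2 = -18$)
$-1405 + y{\left(-106,N{\left(\frac{5 + 8}{3 - 1} \right)} \right)} = -1405 - 18 = -1423$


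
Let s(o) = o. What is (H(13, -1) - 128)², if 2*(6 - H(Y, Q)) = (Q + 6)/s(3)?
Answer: 543169/36 ≈ 15088.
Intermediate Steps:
H(Y, Q) = 5 - Q/6 (H(Y, Q) = 6 - (Q + 6)/(2*3) = 6 - (6 + Q)/(2*3) = 6 - (2 + Q/3)/2 = 6 + (-1 - Q/6) = 5 - Q/6)
(H(13, -1) - 128)² = ((5 - ⅙*(-1)) - 128)² = ((5 + ⅙) - 128)² = (31/6 - 128)² = (-737/6)² = 543169/36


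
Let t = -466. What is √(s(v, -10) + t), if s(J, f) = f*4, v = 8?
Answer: I*√506 ≈ 22.494*I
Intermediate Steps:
s(J, f) = 4*f
√(s(v, -10) + t) = √(4*(-10) - 466) = √(-40 - 466) = √(-506) = I*√506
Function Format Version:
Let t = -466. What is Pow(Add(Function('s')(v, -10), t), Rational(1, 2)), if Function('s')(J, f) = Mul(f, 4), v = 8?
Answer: Mul(I, Pow(506, Rational(1, 2))) ≈ Mul(22.494, I)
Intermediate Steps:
Function('s')(J, f) = Mul(4, f)
Pow(Add(Function('s')(v, -10), t), Rational(1, 2)) = Pow(Add(Mul(4, -10), -466), Rational(1, 2)) = Pow(Add(-40, -466), Rational(1, 2)) = Pow(-506, Rational(1, 2)) = Mul(I, Pow(506, Rational(1, 2)))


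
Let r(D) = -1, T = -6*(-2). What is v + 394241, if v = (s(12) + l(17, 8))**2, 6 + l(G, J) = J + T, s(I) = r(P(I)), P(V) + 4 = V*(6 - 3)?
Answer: 394410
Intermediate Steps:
T = 12
P(V) = -4 + 3*V (P(V) = -4 + V*(6 - 3) = -4 + V*3 = -4 + 3*V)
s(I) = -1
l(G, J) = 6 + J (l(G, J) = -6 + (J + 12) = -6 + (12 + J) = 6 + J)
v = 169 (v = (-1 + (6 + 8))**2 = (-1 + 14)**2 = 13**2 = 169)
v + 394241 = 169 + 394241 = 394410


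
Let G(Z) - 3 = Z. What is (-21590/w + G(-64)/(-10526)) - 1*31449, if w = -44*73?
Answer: -132880986327/4226189 ≈ -31442.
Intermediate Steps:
G(Z) = 3 + Z
w = -3212
(-21590/w + G(-64)/(-10526)) - 1*31449 = (-21590/(-3212) + (3 - 64)/(-10526)) - 1*31449 = (-21590*(-1/3212) - 61*(-1/10526)) - 31449 = (10795/1606 + 61/10526) - 31449 = 28431534/4226189 - 31449 = -132880986327/4226189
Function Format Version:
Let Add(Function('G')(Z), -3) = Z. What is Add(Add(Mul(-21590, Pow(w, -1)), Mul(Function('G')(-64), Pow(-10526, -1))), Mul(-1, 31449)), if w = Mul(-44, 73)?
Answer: Rational(-132880986327, 4226189) ≈ -31442.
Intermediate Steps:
Function('G')(Z) = Add(3, Z)
w = -3212
Add(Add(Mul(-21590, Pow(w, -1)), Mul(Function('G')(-64), Pow(-10526, -1))), Mul(-1, 31449)) = Add(Add(Mul(-21590, Pow(-3212, -1)), Mul(Add(3, -64), Pow(-10526, -1))), Mul(-1, 31449)) = Add(Add(Mul(-21590, Rational(-1, 3212)), Mul(-61, Rational(-1, 10526))), -31449) = Add(Add(Rational(10795, 1606), Rational(61, 10526)), -31449) = Add(Rational(28431534, 4226189), -31449) = Rational(-132880986327, 4226189)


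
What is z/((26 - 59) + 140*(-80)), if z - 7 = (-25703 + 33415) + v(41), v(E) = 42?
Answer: -7761/11233 ≈ -0.69091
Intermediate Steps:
z = 7761 (z = 7 + ((-25703 + 33415) + 42) = 7 + (7712 + 42) = 7 + 7754 = 7761)
z/((26 - 59) + 140*(-80)) = 7761/((26 - 59) + 140*(-80)) = 7761/(-33 - 11200) = 7761/(-11233) = 7761*(-1/11233) = -7761/11233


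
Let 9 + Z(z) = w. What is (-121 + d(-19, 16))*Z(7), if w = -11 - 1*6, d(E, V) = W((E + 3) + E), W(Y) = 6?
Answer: 2990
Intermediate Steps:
d(E, V) = 6
w = -17 (w = -11 - 6 = -17)
Z(z) = -26 (Z(z) = -9 - 17 = -26)
(-121 + d(-19, 16))*Z(7) = (-121 + 6)*(-26) = -115*(-26) = 2990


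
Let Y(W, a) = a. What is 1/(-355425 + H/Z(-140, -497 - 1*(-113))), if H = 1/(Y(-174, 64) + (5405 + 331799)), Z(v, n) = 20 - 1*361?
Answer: -115008388/40876856304901 ≈ -2.8135e-6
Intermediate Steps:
Z(v, n) = -341 (Z(v, n) = 20 - 361 = -341)
H = 1/337268 (H = 1/(64 + (5405 + 331799)) = 1/(64 + 337204) = 1/337268 ≈ 2.9650e-6)
1/(-355425 + H/Z(-140, -497 - 1*(-113))) = 1/(-355425 + (1/337268)/(-341)) = 1/(-355425 + (1/337268)*(-1/341)) = 1/(-355425 - 1/115008388) = 1/(-40876856304901/115008388) = -115008388/40876856304901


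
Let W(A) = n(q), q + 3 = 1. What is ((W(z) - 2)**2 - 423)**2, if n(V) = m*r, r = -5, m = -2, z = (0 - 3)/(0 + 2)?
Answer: 128881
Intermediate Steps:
q = -2 (q = -3 + 1 = -2)
z = -3/2 ≈ -1.5000
n(V) = 10 (n(V) = -2*(-5) = 10)
W(A) = 10
((W(z) - 2)**2 - 423)**2 = ((10 - 2)**2 - 423)**2 = (8**2 - 423)**2 = (64 - 423)**2 = (-359)**2 = 128881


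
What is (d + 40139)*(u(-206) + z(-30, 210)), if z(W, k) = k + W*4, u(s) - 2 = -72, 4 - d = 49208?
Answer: -181300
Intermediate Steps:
d = -49204 (d = 4 - 1*49208 = 4 - 49208 = -49204)
u(s) = -70 (u(s) = 2 - 72 = -70)
z(W, k) = k + 4*W
(d + 40139)*(u(-206) + z(-30, 210)) = (-49204 + 40139)*(-70 + (210 + 4*(-30))) = -9065*(-70 + (210 - 120)) = -9065*(-70 + 90) = -9065*20 = -181300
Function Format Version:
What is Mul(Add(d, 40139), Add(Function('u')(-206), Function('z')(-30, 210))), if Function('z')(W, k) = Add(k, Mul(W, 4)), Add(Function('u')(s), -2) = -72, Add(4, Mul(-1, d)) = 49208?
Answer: -181300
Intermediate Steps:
d = -49204 (d = Add(4, Mul(-1, 49208)) = Add(4, -49208) = -49204)
Function('u')(s) = -70 (Function('u')(s) = Add(2, -72) = -70)
Function('z')(W, k) = Add(k, Mul(4, W))
Mul(Add(d, 40139), Add(Function('u')(-206), Function('z')(-30, 210))) = Mul(Add(-49204, 40139), Add(-70, Add(210, Mul(4, -30)))) = Mul(-9065, Add(-70, Add(210, -120))) = Mul(-9065, Add(-70, 90)) = Mul(-9065, 20) = -181300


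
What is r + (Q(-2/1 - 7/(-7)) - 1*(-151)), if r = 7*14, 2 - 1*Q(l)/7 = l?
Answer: 270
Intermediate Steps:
Q(l) = 14 - 7*l
r = 98
r + (Q(-2/1 - 7/(-7)) - 1*(-151)) = 98 + ((14 - 7*(-2/1 - 7/(-7))) - 1*(-151)) = 98 + ((14 - 7*(-2*1 - 7*(-⅐))) + 151) = 98 + ((14 - 7*(-2 + 1)) + 151) = 98 + ((14 - 7*(-1)) + 151) = 98 + ((14 + 7) + 151) = 98 + (21 + 151) = 98 + 172 = 270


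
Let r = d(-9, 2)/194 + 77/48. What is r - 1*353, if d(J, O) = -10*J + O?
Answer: -1633891/4656 ≈ -350.92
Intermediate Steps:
d(J, O) = O - 10*J
r = 9677/4656 (r = (2 - 10*(-9))/194 + 77/48 = (2 + 90)*(1/194) + 77*(1/48) = 92*(1/194) + 77/48 = 46/97 + 77/48 = 9677/4656 ≈ 2.0784)
r - 1*353 = 9677/4656 - 1*353 = 9677/4656 - 353 = -1633891/4656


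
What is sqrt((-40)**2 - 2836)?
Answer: 2*I*sqrt(309) ≈ 35.157*I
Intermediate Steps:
sqrt((-40)**2 - 2836) = sqrt(1600 - 2836) = sqrt(-1236) = 2*I*sqrt(309)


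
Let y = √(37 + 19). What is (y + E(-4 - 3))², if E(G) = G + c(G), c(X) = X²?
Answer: 1820 + 168*√14 ≈ 2448.6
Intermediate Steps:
y = 2*√14 (y = √56 = 2*√14 ≈ 7.4833)
E(G) = G + G²
(y + E(-4 - 3))² = (2*√14 + (-4 - 3)*(1 + (-4 - 3)))² = (2*√14 - 7*(1 - 7))² = (2*√14 - 7*(-6))² = (2*√14 + 42)² = (42 + 2*√14)²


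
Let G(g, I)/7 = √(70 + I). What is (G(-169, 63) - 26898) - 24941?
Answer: -51839 + 7*√133 ≈ -51758.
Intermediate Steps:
G(g, I) = 7*√(70 + I)
(G(-169, 63) - 26898) - 24941 = (7*√(70 + 63) - 26898) - 24941 = (7*√133 - 26898) - 24941 = (-26898 + 7*√133) - 24941 = -51839 + 7*√133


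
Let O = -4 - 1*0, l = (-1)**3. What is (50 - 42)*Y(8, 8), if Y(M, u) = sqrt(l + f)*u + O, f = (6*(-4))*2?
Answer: -32 + 448*I ≈ -32.0 + 448.0*I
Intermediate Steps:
f = -48 (f = -24*2 = -48)
l = -1
O = -4 (O = -4 + 0 = -4)
Y(M, u) = -4 + 7*I*u (Y(M, u) = sqrt(-1 - 48)*u - 4 = sqrt(-49)*u - 4 = (7*I)*u - 4 = 7*I*u - 4 = -4 + 7*I*u)
(50 - 42)*Y(8, 8) = (50 - 42)*(-4 + 7*I*8) = 8*(-4 + 56*I) = -32 + 448*I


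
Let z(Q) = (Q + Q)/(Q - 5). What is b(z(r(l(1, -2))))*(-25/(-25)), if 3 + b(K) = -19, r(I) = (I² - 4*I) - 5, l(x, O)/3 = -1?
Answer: -22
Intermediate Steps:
l(x, O) = -3 (l(x, O) = 3*(-1) = -3)
r(I) = -5 + I² - 4*I
z(Q) = 2*Q/(-5 + Q) (z(Q) = (2*Q)/(-5 + Q) = 2*Q/(-5 + Q))
b(K) = -22 (b(K) = -3 - 19 = -22)
b(z(r(l(1, -2))))*(-25/(-25)) = -(-550)/(-25) = -(-550)*(-1)/25 = -22*1 = -22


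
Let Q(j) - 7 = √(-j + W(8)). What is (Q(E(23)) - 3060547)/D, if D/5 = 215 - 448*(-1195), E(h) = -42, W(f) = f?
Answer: -204036/178525 + √2/535575 ≈ -1.1429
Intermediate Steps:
Q(j) = 7 + √(8 - j) (Q(j) = 7 + √(-j + 8) = 7 + √(8 - j))
D = 2677875 (D = 5*(215 - 448*(-1195)) = 5*(215 + 535360) = 5*535575 = 2677875)
(Q(E(23)) - 3060547)/D = ((7 + √(8 - 1*(-42))) - 3060547)/2677875 = ((7 + √(8 + 42)) - 3060547)*(1/2677875) = ((7 + √50) - 3060547)*(1/2677875) = ((7 + 5*√2) - 3060547)*(1/2677875) = (-3060540 + 5*√2)*(1/2677875) = -204036/178525 + √2/535575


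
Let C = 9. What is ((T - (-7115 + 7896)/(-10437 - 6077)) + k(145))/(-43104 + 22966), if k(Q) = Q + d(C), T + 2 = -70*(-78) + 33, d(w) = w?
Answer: -93222311/332558932 ≈ -0.28032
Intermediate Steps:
T = 5491 (T = -2 + (-70*(-78) + 33) = -2 + (5460 + 33) = -2 + 5493 = 5491)
k(Q) = 9 + Q (k(Q) = Q + 9 = 9 + Q)
((T - (-7115 + 7896)/(-10437 - 6077)) + k(145))/(-43104 + 22966) = ((5491 - (-7115 + 7896)/(-10437 - 6077)) + (9 + 145))/(-43104 + 22966) = ((5491 - 781/(-16514)) + 154)/(-20138) = ((5491 - 781*(-1)/16514) + 154)*(-1/20138) = ((5491 - 1*(-781/16514)) + 154)*(-1/20138) = ((5491 + 781/16514) + 154)*(-1/20138) = (90679155/16514 + 154)*(-1/20138) = (93222311/16514)*(-1/20138) = -93222311/332558932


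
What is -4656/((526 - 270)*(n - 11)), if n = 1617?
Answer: -291/25696 ≈ -0.011325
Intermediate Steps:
-4656/((526 - 270)*(n - 11)) = -4656/((526 - 270)*(1617 - 11)) = -4656/(256*1606) = -4656/411136 = -8*291/205568 = -291/25696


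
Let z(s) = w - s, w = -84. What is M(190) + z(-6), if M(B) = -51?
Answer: -129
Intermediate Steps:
z(s) = -84 - s
M(190) + z(-6) = -51 + (-84 - 1*(-6)) = -51 + (-84 + 6) = -51 - 78 = -129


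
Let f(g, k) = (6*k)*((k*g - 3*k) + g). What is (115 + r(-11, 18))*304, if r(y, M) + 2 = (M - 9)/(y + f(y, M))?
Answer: 976109344/28415 ≈ 34352.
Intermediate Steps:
f(g, k) = 6*k*(g - 3*k + g*k) (f(g, k) = (6*k)*((g*k - 3*k) + g) = (6*k)*((-3*k + g*k) + g) = (6*k)*(g - 3*k + g*k) = 6*k*(g - 3*k + g*k))
r(y, M) = -2 + (-9 + M)/(y + 6*M*(y - 3*M + M*y)) (r(y, M) = -2 + (M - 9)/(y + 6*M*(y - 3*M + y*M)) = -2 + (-9 + M)/(y + 6*M*(y - 3*M + M*y)))
(115 + r(-11, 18))*304 = (115 + (-9 + 18 - 2*(-11) - 12*18*(-11 - 3*18 + 18*(-11)))/(-11 + 6*18*(-11 - 3*18 + 18*(-11))))*304 = (115 + (-9 + 18 + 22 - 12*18*(-11 - 54 - 198))/(-11 + 6*18*(-11 - 54 - 198)))*304 = (115 + (-9 + 18 + 22 - 12*18*(-263))/(-11 + 6*18*(-263)))*304 = (115 + (-9 + 18 + 22 + 56808)/(-11 - 28404))*304 = (115 + 56839/(-28415))*304 = (115 - 1/28415*56839)*304 = (115 - 56839/28415)*304 = (3210886/28415)*304 = 976109344/28415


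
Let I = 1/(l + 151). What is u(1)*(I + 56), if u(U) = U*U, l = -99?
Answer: 2913/52 ≈ 56.019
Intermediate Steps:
I = 1/52 (I = 1/(-99 + 151) = 1/52 ≈ 0.019231)
u(U) = U²
u(1)*(I + 56) = 1²*(1/52 + 56) = 1*(2913/52) = 2913/52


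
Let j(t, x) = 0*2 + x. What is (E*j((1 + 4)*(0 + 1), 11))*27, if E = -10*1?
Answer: -2970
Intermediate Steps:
j(t, x) = x (j(t, x) = 0 + x = x)
E = -10
(E*j((1 + 4)*(0 + 1), 11))*27 = -10*11*27 = -110*27 = -2970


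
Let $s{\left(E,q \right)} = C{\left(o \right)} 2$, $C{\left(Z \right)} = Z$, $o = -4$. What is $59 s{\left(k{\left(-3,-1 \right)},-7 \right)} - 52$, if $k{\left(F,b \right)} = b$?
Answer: $-524$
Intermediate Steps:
$s{\left(E,q \right)} = -8$ ($s{\left(E,q \right)} = \left(-4\right) 2 = -8$)
$59 s{\left(k{\left(-3,-1 \right)},-7 \right)} - 52 = 59 \left(-8\right) - 52 = -472 - 52 = -524$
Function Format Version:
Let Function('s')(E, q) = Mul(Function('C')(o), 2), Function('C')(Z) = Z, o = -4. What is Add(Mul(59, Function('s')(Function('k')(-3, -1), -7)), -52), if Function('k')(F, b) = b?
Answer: -524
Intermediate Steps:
Function('s')(E, q) = -8 (Function('s')(E, q) = Mul(-4, 2) = -8)
Add(Mul(59, Function('s')(Function('k')(-3, -1), -7)), -52) = Add(Mul(59, -8), -52) = Add(-472, -52) = -524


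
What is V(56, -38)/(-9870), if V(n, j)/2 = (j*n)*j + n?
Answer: -2312/141 ≈ -16.397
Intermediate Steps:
V(n, j) = 2*n + 2*n*j**2 (V(n, j) = 2*((j*n)*j + n) = 2*(n*j**2 + n) = 2*(n + n*j**2) = 2*n + 2*n*j**2)
V(56, -38)/(-9870) = (2*56*(1 + (-38)**2))/(-9870) = (2*56*(1 + 1444))*(-1/9870) = (2*56*1445)*(-1/9870) = 161840*(-1/9870) = -2312/141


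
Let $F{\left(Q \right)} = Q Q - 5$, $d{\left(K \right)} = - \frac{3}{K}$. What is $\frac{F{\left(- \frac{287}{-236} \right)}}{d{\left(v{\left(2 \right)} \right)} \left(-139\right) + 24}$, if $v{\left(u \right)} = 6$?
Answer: $- \frac{196111}{5207576} \approx -0.037659$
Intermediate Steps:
$F{\left(Q \right)} = -5 + Q^{2}$ ($F{\left(Q \right)} = Q^{2} - 5 = -5 + Q^{2}$)
$\frac{F{\left(- \frac{287}{-236} \right)}}{d{\left(v{\left(2 \right)} \right)} \left(-139\right) + 24} = \frac{-5 + \left(- \frac{287}{-236}\right)^{2}}{- \frac{3}{6} \left(-139\right) + 24} = \frac{-5 + \left(\left(-287\right) \left(- \frac{1}{236}\right)\right)^{2}}{\left(-3\right) \frac{1}{6} \left(-139\right) + 24} = \frac{-5 + \left(\frac{287}{236}\right)^{2}}{\left(- \frac{1}{2}\right) \left(-139\right) + 24} = \frac{-5 + \frac{82369}{55696}}{\frac{139}{2} + 24} = - \frac{196111}{55696 \cdot \frac{187}{2}} = \left(- \frac{196111}{55696}\right) \frac{2}{187} = - \frac{196111}{5207576}$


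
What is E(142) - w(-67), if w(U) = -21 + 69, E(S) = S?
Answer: 94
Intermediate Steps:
w(U) = 48
E(142) - w(-67) = 142 - 1*48 = 142 - 48 = 94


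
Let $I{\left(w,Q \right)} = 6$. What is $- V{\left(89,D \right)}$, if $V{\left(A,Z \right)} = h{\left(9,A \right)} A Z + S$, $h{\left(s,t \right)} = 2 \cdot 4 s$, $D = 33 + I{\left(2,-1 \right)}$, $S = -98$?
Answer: $-249814$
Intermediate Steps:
$D = 39$ ($D = 33 + 6 = 39$)
$h{\left(s,t \right)} = 8 s$
$V{\left(A,Z \right)} = -98 + 72 A Z$ ($V{\left(A,Z \right)} = 8 \cdot 9 A Z - 98 = 72 A Z - 98 = -98 + 72 A Z$)
$- V{\left(89,D \right)} = - (-98 + 72 \cdot 89 \cdot 39) = - (-98 + 249912) = \left(-1\right) 249814 = -249814$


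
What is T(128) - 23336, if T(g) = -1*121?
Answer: -23457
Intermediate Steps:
T(g) = -121
T(128) - 23336 = -121 - 23336 = -23457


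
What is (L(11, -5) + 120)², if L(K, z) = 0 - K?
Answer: 11881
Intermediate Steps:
L(K, z) = -K
(L(11, -5) + 120)² = (-1*11 + 120)² = (-11 + 120)² = 109² = 11881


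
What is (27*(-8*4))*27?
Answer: -23328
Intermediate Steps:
(27*(-8*4))*27 = (27*(-32))*27 = -864*27 = -23328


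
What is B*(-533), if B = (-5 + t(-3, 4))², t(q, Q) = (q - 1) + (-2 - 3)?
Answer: -104468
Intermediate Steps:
t(q, Q) = -6 + q (t(q, Q) = (-1 + q) - 5 = -6 + q)
B = 196 (B = (-5 + (-6 - 3))² = (-5 - 9)² = (-14)² = 196)
B*(-533) = 196*(-533) = -104468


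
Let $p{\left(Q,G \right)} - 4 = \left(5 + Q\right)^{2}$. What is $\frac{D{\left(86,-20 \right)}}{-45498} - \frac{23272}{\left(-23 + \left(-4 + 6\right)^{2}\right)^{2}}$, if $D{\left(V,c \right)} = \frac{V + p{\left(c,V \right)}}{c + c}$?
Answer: $- \frac{2823537635}{43799408} \approx -64.465$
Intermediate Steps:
$p{\left(Q,G \right)} = 4 + \left(5 + Q\right)^{2}$
$D{\left(V,c \right)} = \frac{4 + V + \left(5 + c\right)^{2}}{2 c}$ ($D{\left(V,c \right)} = \frac{V + \left(4 + \left(5 + c\right)^{2}\right)}{c + c} = \frac{4 + V + \left(5 + c\right)^{2}}{2 c}$)
$\frac{D{\left(86,-20 \right)}}{-45498} - \frac{23272}{\left(-23 + \left(-4 + 6\right)^{2}\right)^{2}} = \frac{\frac{1}{2} \frac{1}{-20} \left(4 + 86 + \left(5 - 20\right)^{2}\right)}{-45498} - \frac{23272}{\left(-23 + \left(-4 + 6\right)^{2}\right)^{2}} = \frac{1}{2} \left(- \frac{1}{20}\right) \left(4 + 86 + \left(-15\right)^{2}\right) \left(- \frac{1}{45498}\right) - \frac{23272}{\left(-23 + 2^{2}\right)^{2}} = \frac{1}{2} \left(- \frac{1}{20}\right) \left(4 + 86 + 225\right) \left(- \frac{1}{45498}\right) - \frac{23272}{\left(-23 + 4\right)^{2}} = \frac{1}{2} \left(- \frac{1}{20}\right) 315 \left(- \frac{1}{45498}\right) - \frac{23272}{\left(-19\right)^{2}} = \left(- \frac{63}{8}\right) \left(- \frac{1}{45498}\right) - \frac{23272}{361} = \frac{21}{121328} - \frac{23272}{361} = - \frac{2823537635}{43799408}$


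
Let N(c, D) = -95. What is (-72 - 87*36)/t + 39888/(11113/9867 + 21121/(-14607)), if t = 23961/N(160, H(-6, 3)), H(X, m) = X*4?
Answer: -3826014759813192/30665631241 ≈ -1.2477e+5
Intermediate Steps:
H(X, m) = 4*X
t = -23961/95 (t = 23961/(-95) = 23961*(-1/95) = -23961/95 ≈ -252.22)
(-72 - 87*36)/t + 39888/(11113/9867 + 21121/(-14607)) = (-72 - 87*36)/(-23961/95) + 39888/(11113/9867 + 21121/(-14607)) = (-72 - 3132)*(-95/23961) + 39888/(11113*(1/9867) + 21121*(-1/14607)) = -3204*(-95/23961) + 39888/(11113/9867 - 21121/14607) = 101460/7987 + 39888/(-15357772/48042423) = 101460/7987 + 39888*(-48042423/15357772) = 101460/7987 - 479079042156/3839443 = -3826014759813192/30665631241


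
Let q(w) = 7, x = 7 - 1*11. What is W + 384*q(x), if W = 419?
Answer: 3107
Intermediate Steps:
x = -4 (x = 7 - 11 = -4)
W + 384*q(x) = 419 + 384*7 = 419 + 2688 = 3107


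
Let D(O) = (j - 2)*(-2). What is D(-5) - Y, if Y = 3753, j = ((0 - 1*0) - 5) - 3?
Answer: -3733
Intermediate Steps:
j = -8 (j = ((0 + 0) - 5) - 3 = (0 - 5) - 3 = -5 - 3 = -8)
D(O) = 20 (D(O) = (-8 - 2)*(-2) = -10*(-2) = 20)
D(-5) - Y = 20 - 1*3753 = 20 - 3753 = -3733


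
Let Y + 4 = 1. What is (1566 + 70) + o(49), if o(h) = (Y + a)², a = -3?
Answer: 1672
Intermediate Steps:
Y = -3 (Y = -4 + 1 = -3)
o(h) = 36 (o(h) = (-3 - 3)² = (-6)² = 36)
(1566 + 70) + o(49) = (1566 + 70) + 36 = 1636 + 36 = 1672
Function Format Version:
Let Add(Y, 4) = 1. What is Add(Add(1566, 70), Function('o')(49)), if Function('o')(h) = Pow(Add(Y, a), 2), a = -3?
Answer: 1672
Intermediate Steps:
Y = -3 (Y = Add(-4, 1) = -3)
Function('o')(h) = 36 (Function('o')(h) = Pow(Add(-3, -3), 2) = Pow(-6, 2) = 36)
Add(Add(1566, 70), Function('o')(49)) = Add(Add(1566, 70), 36) = Add(1636, 36) = 1672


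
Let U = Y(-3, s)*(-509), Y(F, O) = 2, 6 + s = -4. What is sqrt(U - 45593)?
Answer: 3*I*sqrt(5179) ≈ 215.9*I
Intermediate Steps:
s = -10 (s = -6 - 4 = -10)
U = -1018 (U = 2*(-509) = -1018)
sqrt(U - 45593) = sqrt(-1018 - 45593) = sqrt(-46611) = 3*I*sqrt(5179)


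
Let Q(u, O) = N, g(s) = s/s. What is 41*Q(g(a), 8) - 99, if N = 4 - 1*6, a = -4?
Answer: -181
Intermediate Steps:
g(s) = 1
N = -2 (N = 4 - 6 = -2)
Q(u, O) = -2
41*Q(g(a), 8) - 99 = 41*(-2) - 99 = -82 - 99 = -181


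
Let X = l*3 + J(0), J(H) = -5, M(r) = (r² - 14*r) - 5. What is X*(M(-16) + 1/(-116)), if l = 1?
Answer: -55099/58 ≈ -949.98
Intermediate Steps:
M(r) = -5 + r² - 14*r
X = -2 (X = 1*3 - 5 = 3 - 5 = -2)
X*(M(-16) + 1/(-116)) = -2*((-5 + (-16)² - 14*(-16)) + 1/(-116)) = -2*((-5 + 256 + 224) - 1/116) = -2*(475 - 1/116) = -2*55099/116 = -55099/58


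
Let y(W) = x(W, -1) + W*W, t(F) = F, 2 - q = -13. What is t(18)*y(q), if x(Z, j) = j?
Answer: 4032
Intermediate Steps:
q = 15 (q = 2 - 1*(-13) = 2 + 13 = 15)
y(W) = -1 + W**2 (y(W) = -1 + W*W = -1 + W**2)
t(18)*y(q) = 18*(-1 + 15**2) = 18*(-1 + 225) = 18*224 = 4032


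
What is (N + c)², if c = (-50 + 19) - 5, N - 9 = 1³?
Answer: 676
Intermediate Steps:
N = 10 (N = 9 + 1³ = 9 + 1 = 10)
c = -36 (c = -31 - 5 = -36)
(N + c)² = (10 - 36)² = (-26)² = 676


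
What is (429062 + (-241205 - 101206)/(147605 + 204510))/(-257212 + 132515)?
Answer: -151078823719/43907684155 ≈ -3.4408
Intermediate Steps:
(429062 + (-241205 - 101206)/(147605 + 204510))/(-257212 + 132515) = (429062 - 342411/352115)/(-124697) = (429062 - 342411*1/352115)*(-1/124697) = (429062 - 342411/352115)*(-1/124697) = (151078823719/352115)*(-1/124697) = -151078823719/43907684155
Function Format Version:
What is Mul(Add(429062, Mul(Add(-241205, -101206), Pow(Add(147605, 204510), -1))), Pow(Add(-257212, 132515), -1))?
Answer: Rational(-151078823719, 43907684155) ≈ -3.4408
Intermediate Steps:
Mul(Add(429062, Mul(Add(-241205, -101206), Pow(Add(147605, 204510), -1))), Pow(Add(-257212, 132515), -1)) = Mul(Add(429062, Mul(-342411, Pow(352115, -1))), Pow(-124697, -1)) = Mul(Add(429062, Mul(-342411, Rational(1, 352115))), Rational(-1, 124697)) = Mul(Add(429062, Rational(-342411, 352115)), Rational(-1, 124697)) = Mul(Rational(151078823719, 352115), Rational(-1, 124697)) = Rational(-151078823719, 43907684155)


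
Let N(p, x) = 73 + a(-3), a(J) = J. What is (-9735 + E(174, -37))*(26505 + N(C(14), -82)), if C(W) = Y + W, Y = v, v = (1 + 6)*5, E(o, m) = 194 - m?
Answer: -252568800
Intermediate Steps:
v = 35 (v = 7*5 = 35)
Y = 35
C(W) = 35 + W
N(p, x) = 70 (N(p, x) = 73 - 3 = 70)
(-9735 + E(174, -37))*(26505 + N(C(14), -82)) = (-9735 + (194 - 1*(-37)))*(26505 + 70) = (-9735 + (194 + 37))*26575 = (-9735 + 231)*26575 = -9504*26575 = -252568800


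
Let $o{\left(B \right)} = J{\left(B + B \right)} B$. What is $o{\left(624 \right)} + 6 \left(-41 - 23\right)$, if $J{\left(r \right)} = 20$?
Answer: $12096$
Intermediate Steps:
$o{\left(B \right)} = 20 B$
$o{\left(624 \right)} + 6 \left(-41 - 23\right) = 20 \cdot 624 + 6 \left(-41 - 23\right) = 12480 + 6 \left(-64\right) = 12480 - 384 = 12096$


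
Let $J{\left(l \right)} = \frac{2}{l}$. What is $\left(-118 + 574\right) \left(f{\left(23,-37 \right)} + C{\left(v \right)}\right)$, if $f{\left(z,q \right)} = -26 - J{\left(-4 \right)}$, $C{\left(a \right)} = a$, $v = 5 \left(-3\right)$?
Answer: $-18468$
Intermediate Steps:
$v = -15$
$f{\left(z,q \right)} = - \frac{51}{2}$ ($f{\left(z,q \right)} = -26 - \frac{2}{-4} = -26 - 2 \left(- \frac{1}{4}\right) = -26 - - \frac{1}{2} = -26 + \frac{1}{2} = - \frac{51}{2}$)
$\left(-118 + 574\right) \left(f{\left(23,-37 \right)} + C{\left(v \right)}\right) = \left(-118 + 574\right) \left(- \frac{51}{2} - 15\right) = 456 \left(- \frac{81}{2}\right) = -18468$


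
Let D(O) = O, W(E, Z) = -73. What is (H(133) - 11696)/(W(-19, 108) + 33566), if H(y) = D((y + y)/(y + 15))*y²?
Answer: 1487133/2478482 ≈ 0.60002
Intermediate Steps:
H(y) = 2*y³/(15 + y) (H(y) = ((y + y)/(y + 15))*y² = ((2*y)/(15 + y))*y² = (2*y/(15 + y))*y² = 2*y³/(15 + y))
(H(133) - 11696)/(W(-19, 108) + 33566) = (2*133³/(15 + 133) - 11696)/(-73 + 33566) = (2*2352637/148 - 11696)/33493 = (2*2352637*(1/148) - 11696)*(1/33493) = (2352637/74 - 11696)*(1/33493) = (1487133/74)*(1/33493) = 1487133/2478482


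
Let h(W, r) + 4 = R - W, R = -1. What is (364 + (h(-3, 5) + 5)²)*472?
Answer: 176056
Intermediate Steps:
h(W, r) = -5 - W (h(W, r) = -4 + (-1 - W) = -5 - W)
(364 + (h(-3, 5) + 5)²)*472 = (364 + ((-5 - 1*(-3)) + 5)²)*472 = (364 + ((-5 + 3) + 5)²)*472 = (364 + (-2 + 5)²)*472 = (364 + 3²)*472 = (364 + 9)*472 = 373*472 = 176056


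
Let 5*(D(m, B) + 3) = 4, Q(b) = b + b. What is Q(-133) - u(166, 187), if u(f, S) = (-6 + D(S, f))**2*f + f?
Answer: -289846/25 ≈ -11594.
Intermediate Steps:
Q(b) = 2*b
D(m, B) = -11/5 (D(m, B) = -3 + (1/5)*4 = -3 + 4/5 = -11/5)
u(f, S) = 1706*f/25 (u(f, S) = (-6 - 11/5)**2*f + f = (-41/5)**2*f + f = 1681*f/25 + f = 1706*f/25)
Q(-133) - u(166, 187) = 2*(-133) - 1706*166/25 = -266 - 1*283196/25 = -266 - 283196/25 = -289846/25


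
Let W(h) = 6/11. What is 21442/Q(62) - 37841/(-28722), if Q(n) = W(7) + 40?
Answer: 3395652725/6405006 ≈ 530.16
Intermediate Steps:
W(h) = 6/11 (W(h) = 6*(1/11) = 6/11)
Q(n) = 446/11 (Q(n) = 6/11 + 40 = 446/11)
21442/Q(62) - 37841/(-28722) = 21442/(446/11) - 37841/(-28722) = 21442*(11/446) - 37841*(-1/28722) = 117931/223 + 37841/28722 = 3395652725/6405006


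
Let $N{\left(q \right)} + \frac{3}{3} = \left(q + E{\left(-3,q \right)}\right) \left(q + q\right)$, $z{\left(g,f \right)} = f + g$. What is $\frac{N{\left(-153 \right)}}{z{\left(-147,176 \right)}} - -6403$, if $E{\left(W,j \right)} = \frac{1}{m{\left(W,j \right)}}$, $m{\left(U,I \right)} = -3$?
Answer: $\frac{232606}{29} \approx 8020.9$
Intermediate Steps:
$E{\left(W,j \right)} = - \frac{1}{3}$ ($E{\left(W,j \right)} = \frac{1}{-3} = - \frac{1}{3}$)
$N{\left(q \right)} = -1 + 2 q \left(- \frac{1}{3} + q\right)$ ($N{\left(q \right)} = -1 + \left(q - \frac{1}{3}\right) \left(q + q\right) = -1 + \left(- \frac{1}{3} + q\right) 2 q = -1 + 2 q \left(- \frac{1}{3} + q\right)$)
$\frac{N{\left(-153 \right)}}{z{\left(-147,176 \right)}} - -6403 = \frac{-1 + 2 \left(-153\right)^{2} - -102}{176 - 147} - -6403 = \frac{-1 + 2 \cdot 23409 + 102}{29} + 6403 = \left(-1 + 46818 + 102\right) \frac{1}{29} + 6403 = 46919 \cdot \frac{1}{29} + 6403 = \frac{46919}{29} + 6403 = \frac{232606}{29}$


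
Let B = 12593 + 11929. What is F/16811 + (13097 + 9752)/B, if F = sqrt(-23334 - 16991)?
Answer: 22849/24522 + 5*I*sqrt(1613)/16811 ≈ 0.93178 + 0.011945*I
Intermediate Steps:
F = 5*I*sqrt(1613) (F = sqrt(-40325) = 5*I*sqrt(1613) ≈ 200.81*I)
B = 24522
F/16811 + (13097 + 9752)/B = (5*I*sqrt(1613))/16811 + (13097 + 9752)/24522 = (5*I*sqrt(1613))*(1/16811) + 22849*(1/24522) = 5*I*sqrt(1613)/16811 + 22849/24522 = 22849/24522 + 5*I*sqrt(1613)/16811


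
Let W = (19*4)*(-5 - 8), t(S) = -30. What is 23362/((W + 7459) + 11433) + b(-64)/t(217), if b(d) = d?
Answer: 153893/44760 ≈ 3.4382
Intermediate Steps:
W = -988 (W = 76*(-13) = -988)
23362/((W + 7459) + 11433) + b(-64)/t(217) = 23362/((-988 + 7459) + 11433) - 64/(-30) = 23362/(6471 + 11433) - 64*(-1/30) = 23362/17904 + 32/15 = 23362*(1/17904) + 32/15 = 11681/8952 + 32/15 = 153893/44760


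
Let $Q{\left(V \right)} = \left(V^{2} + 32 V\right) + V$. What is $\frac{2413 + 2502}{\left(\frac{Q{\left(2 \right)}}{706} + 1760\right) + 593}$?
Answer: $\frac{1734995}{830644} \approx 2.0887$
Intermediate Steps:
$Q{\left(V \right)} = V^{2} + 33 V$
$\frac{2413 + 2502}{\left(\frac{Q{\left(2 \right)}}{706} + 1760\right) + 593} = \frac{2413 + 2502}{\left(\frac{2 \left(33 + 2\right)}{706} + 1760\right) + 593} = \frac{4915}{\left(2 \cdot 35 \cdot \frac{1}{706} + 1760\right) + 593} = \frac{4915}{\left(70 \cdot \frac{1}{706} + 1760\right) + 593} = \frac{4915}{\left(\frac{35}{353} + 1760\right) + 593} = \frac{4915}{\frac{621315}{353} + 593} = \frac{4915}{\frac{830644}{353}} = 4915 \cdot \frac{353}{830644} = \frac{1734995}{830644}$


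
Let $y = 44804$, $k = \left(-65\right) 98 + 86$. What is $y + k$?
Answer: $38520$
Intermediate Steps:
$k = -6284$ ($k = -6370 + 86 = -6284$)
$y + k = 44804 - 6284 = 38520$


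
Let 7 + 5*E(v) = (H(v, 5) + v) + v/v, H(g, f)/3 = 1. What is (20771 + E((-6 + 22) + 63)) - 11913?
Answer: 44366/5 ≈ 8873.2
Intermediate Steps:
H(g, f) = 3 (H(g, f) = 3*1 = 3)
E(v) = -⅗ + v/5 (E(v) = -7/5 + ((3 + v) + v/v)/5 = -7/5 + ((3 + v) + 1)/5 = -7/5 + (4 + v)/5 = -7/5 + (⅘ + v/5) = -⅗ + v/5)
(20771 + E((-6 + 22) + 63)) - 11913 = (20771 + (-⅗ + ((-6 + 22) + 63)/5)) - 11913 = (20771 + (-⅗ + (16 + 63)/5)) - 11913 = (20771 + (-⅗ + (⅕)*79)) - 11913 = (20771 + (-⅗ + 79/5)) - 11913 = (20771 + 76/5) - 11913 = 103931/5 - 11913 = 44366/5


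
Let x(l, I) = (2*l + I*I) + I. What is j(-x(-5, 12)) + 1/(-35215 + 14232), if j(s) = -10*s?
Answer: 30635179/20983 ≈ 1460.0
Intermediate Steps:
x(l, I) = I + I² + 2*l (x(l, I) = (2*l + I²) + I = (I² + 2*l) + I = I + I² + 2*l)
j(-x(-5, 12)) + 1/(-35215 + 14232) = -(-10)*(12 + 12² + 2*(-5)) + 1/(-35215 + 14232) = -(-10)*(12 + 144 - 10) + 1/(-20983) = -(-10)*146 - 1/20983 = -10*(-146) - 1/20983 = 1460 - 1/20983 = 30635179/20983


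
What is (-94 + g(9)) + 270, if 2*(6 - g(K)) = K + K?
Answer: 173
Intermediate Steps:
g(K) = 6 - K (g(K) = 6 - (K + K)/2 = 6 - K)
(-94 + g(9)) + 270 = (-94 + (6 - 1*9)) + 270 = (-94 + (6 - 9)) + 270 = (-94 - 3) + 270 = -97 + 270 = 173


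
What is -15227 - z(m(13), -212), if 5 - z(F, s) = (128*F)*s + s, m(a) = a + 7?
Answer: -558164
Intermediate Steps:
m(a) = 7 + a
z(F, s) = 5 - s - 128*F*s (z(F, s) = 5 - ((128*F)*s + s) = 5 - (128*F*s + s) = 5 - (s + 128*F*s) = 5 + (-s - 128*F*s) = 5 - s - 128*F*s)
-15227 - z(m(13), -212) = -15227 - (5 - 1*(-212) - 128*(7 + 13)*(-212)) = -15227 - (5 + 212 - 128*20*(-212)) = -15227 - (5 + 212 + 542720) = -15227 - 1*542937 = -15227 - 542937 = -558164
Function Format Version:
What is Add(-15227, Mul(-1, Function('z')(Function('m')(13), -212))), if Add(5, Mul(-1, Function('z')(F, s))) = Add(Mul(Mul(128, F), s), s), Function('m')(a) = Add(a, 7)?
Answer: -558164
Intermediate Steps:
Function('m')(a) = Add(7, a)
Function('z')(F, s) = Add(5, Mul(-1, s), Mul(-128, F, s)) (Function('z')(F, s) = Add(5, Mul(-1, Add(Mul(Mul(128, F), s), s))) = Add(5, Mul(-1, Add(Mul(128, F, s), s))) = Add(5, Mul(-1, Add(s, Mul(128, F, s)))) = Add(5, Add(Mul(-1, s), Mul(-128, F, s))) = Add(5, Mul(-1, s), Mul(-128, F, s)))
Add(-15227, Mul(-1, Function('z')(Function('m')(13), -212))) = Add(-15227, Mul(-1, Add(5, Mul(-1, -212), Mul(-128, Add(7, 13), -212)))) = Add(-15227, Mul(-1, Add(5, 212, Mul(-128, 20, -212)))) = Add(-15227, Mul(-1, Add(5, 212, 542720))) = Add(-15227, Mul(-1, 542937)) = Add(-15227, -542937) = -558164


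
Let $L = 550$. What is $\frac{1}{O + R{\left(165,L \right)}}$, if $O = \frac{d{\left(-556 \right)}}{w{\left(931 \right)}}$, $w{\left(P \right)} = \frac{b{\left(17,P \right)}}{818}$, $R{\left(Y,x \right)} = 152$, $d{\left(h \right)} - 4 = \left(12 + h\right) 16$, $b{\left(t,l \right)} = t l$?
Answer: $- \frac{15827}{4710896} \approx -0.0033597$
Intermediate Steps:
$b{\left(t,l \right)} = l t$
$d{\left(h \right)} = 196 + 16 h$ ($d{\left(h \right)} = 4 + \left(12 + h\right) 16 = 4 + \left(192 + 16 h\right) = 196 + 16 h$)
$w{\left(P \right)} = \frac{17 P}{818}$ ($w{\left(P \right)} = \frac{P 17}{818} = 17 P \frac{1}{818} = \frac{17 P}{818}$)
$O = - \frac{7116600}{15827}$ ($O = \frac{196 + 16 \left(-556\right)}{\frac{17}{818} \cdot 931} = \frac{196 - 8896}{\frac{15827}{818}} = \left(-8700\right) \frac{818}{15827} = - \frac{7116600}{15827} \approx -449.65$)
$\frac{1}{O + R{\left(165,L \right)}} = \frac{1}{- \frac{7116600}{15827} + 152} = \frac{1}{- \frac{4710896}{15827}} = - \frac{15827}{4710896}$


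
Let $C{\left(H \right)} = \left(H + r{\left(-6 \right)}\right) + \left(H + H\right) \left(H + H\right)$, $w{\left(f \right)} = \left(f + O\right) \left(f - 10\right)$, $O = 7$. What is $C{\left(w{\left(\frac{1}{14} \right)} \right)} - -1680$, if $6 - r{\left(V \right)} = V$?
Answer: $\frac{51235200}{2401} \approx 21339.0$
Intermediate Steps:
$w{\left(f \right)} = \left(-10 + f\right) \left(7 + f\right)$ ($w{\left(f \right)} = \left(f + 7\right) \left(f - 10\right) = \left(7 + f\right) \left(-10 + f\right) = \left(-10 + f\right) \left(7 + f\right)$)
$r{\left(V \right)} = 6 - V$
$C{\left(H \right)} = 12 + H + 4 H^{2}$ ($C{\left(H \right)} = \left(H + \left(6 - -6\right)\right) + \left(H + H\right) \left(H + H\right) = \left(H + \left(6 + 6\right)\right) + 2 H 2 H = \left(H + 12\right) + 4 H^{2} = \left(12 + H\right) + 4 H^{2} = 12 + H + 4 H^{2}$)
$C{\left(w{\left(\frac{1}{14} \right)} \right)} - -1680 = \left(12 - \left(70 - \frac{1}{196} + \frac{3}{14}\right) + 4 \left(-70 + \left(\frac{1}{14}\right)^{2} - \frac{3}{14}\right)^{2}\right) - -1680 = \left(12 - \left(\frac{983}{14} - \frac{1}{196}\right) + 4 \left(-70 + \left(\frac{1}{14}\right)^{2} - \frac{3}{14}\right)^{2}\right) + 1680 = \left(12 - \frac{13761}{196} + 4 \left(-70 + \frac{1}{196} - \frac{3}{14}\right)^{2}\right) + 1680 = \left(12 - \frac{13761}{196} + 4 \left(- \frac{13761}{196}\right)^{2}\right) + 1680 = \left(12 - \frac{13761}{196} + 4 \cdot \frac{189365121}{38416}\right) + 1680 = \left(12 - \frac{13761}{196} + \frac{189365121}{9604}\right) + 1680 = \frac{47201520}{2401} + 1680 = \frac{51235200}{2401}$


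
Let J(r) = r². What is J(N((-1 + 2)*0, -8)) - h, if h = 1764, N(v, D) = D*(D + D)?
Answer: 14620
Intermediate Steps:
N(v, D) = 2*D² (N(v, D) = D*(2*D) = 2*D²)
J(N((-1 + 2)*0, -8)) - h = (2*(-8)²)² - 1*1764 = (2*64)² - 1764 = 128² - 1764 = 16384 - 1764 = 14620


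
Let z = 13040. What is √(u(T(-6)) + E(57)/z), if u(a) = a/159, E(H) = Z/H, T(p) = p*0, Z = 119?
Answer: √5528145/185820 ≈ 0.012653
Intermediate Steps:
T(p) = 0
E(H) = 119/H
u(a) = a/159 (u(a) = a*(1/159) = a/159)
√(u(T(-6)) + E(57)/z) = √((1/159)*0 + (119/57)/13040) = √(0 + (119*(1/57))*(1/13040)) = √(0 + (119/57)*(1/13040)) = √(0 + 119/743280) = √(119/743280) = √5528145/185820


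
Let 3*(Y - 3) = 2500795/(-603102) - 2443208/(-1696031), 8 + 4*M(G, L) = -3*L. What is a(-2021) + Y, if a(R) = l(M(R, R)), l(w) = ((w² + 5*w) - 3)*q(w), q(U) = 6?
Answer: 169315609201871404249/12274556257944 ≈ 1.3794e+7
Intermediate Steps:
M(G, L) = -2 - 3*L/4 (M(G, L) = -2 + (-3*L)/4 = -2 - 3*L/4)
Y = 6437994980029/3068639064486 (Y = 3 + (2500795/(-603102) - 2443208/(-1696031))/3 = 3 + (2500795*(-1/603102) - 2443208*(-1/1696031))/3 = 3 + (-2500795/603102 + 2443208/1696031)/3 = 3 + (⅓)*(-2767922213429/1022879688162) = 3 - 2767922213429/3068639064486 = 6437994980029/3068639064486 ≈ 2.0980)
l(w) = -18 + 6*w² + 30*w (l(w) = ((w² + 5*w) - 3)*6 = (-3 + w² + 5*w)*6 = -18 + 6*w² + 30*w)
a(R) = -78 + 6*(-2 - 3*R/4)² - 45*R/2 (a(R) = -18 + 6*(-2 - 3*R/4)² + 30*(-2 - 3*R/4) = -18 + 6*(-2 - 3*R/4)² + (-60 - 45*R/2) = -78 + 6*(-2 - 3*R/4)² - 45*R/2)
a(-2021) + Y = (-54 - 9/2*(-2021) + (27/8)*(-2021)²) + 6437994980029/3068639064486 = (-54 + 18189/2 + (27/8)*4084441) + 6437994980029/3068639064486 = (-54 + 18189/2 + 110279907/8) + 6437994980029/3068639064486 = 110352231/8 + 6437994980029/3068639064486 = 169315609201871404249/12274556257944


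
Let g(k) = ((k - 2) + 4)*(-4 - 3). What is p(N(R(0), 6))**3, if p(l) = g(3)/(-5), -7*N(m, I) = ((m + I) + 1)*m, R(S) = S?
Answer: 343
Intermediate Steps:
g(k) = -14 - 7*k (g(k) = ((-2 + k) + 4)*(-7) = (2 + k)*(-7) = -14 - 7*k)
N(m, I) = -m*(1 + I + m)/7 (N(m, I) = -((m + I) + 1)*m/7 = -((I + m) + 1)*m/7 = -(1 + I + m)*m/7 = -m*(1 + I + m)/7)
p(l) = 7 (p(l) = (-14 - 7*3)/(-5) = (-14 - 21)*(-1/5) = -35*(-1/5) = 7)
p(N(R(0), 6))**3 = 7**3 = 343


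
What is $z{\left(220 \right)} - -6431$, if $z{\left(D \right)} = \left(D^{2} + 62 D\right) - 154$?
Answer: $68317$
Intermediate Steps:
$z{\left(D \right)} = -154 + D^{2} + 62 D$
$z{\left(220 \right)} - -6431 = \left(-154 + 220^{2} + 62 \cdot 220\right) - -6431 = \left(-154 + 48400 + 13640\right) + 6431 = 61886 + 6431 = 68317$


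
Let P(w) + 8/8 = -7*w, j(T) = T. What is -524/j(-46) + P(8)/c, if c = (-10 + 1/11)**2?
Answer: 2954191/273263 ≈ 10.811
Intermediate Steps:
P(w) = -1 - 7*w
c = 11881/121 (c = (-10 + 1/11)**2 = (-109/11)**2 = 11881/121 ≈ 98.190)
-524/j(-46) + P(8)/c = -524/(-46) + (-1 - 7*8)/(11881/121) = -524*(-1/46) + (-1 - 56)*(121/11881) = 262/23 - 57*121/11881 = 262/23 - 6897/11881 = 2954191/273263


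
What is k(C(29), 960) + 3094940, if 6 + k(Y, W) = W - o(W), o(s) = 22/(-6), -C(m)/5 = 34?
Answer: 9287693/3 ≈ 3.0959e+6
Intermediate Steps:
C(m) = -170 (C(m) = -5*34 = -170)
o(s) = -11/3 (o(s) = 22*(-1/6) = -11/3)
k(Y, W) = -7/3 + W (k(Y, W) = -6 + (W - 1*(-11/3)) = -6 + (W + 11/3) = -6 + (11/3 + W) = -7/3 + W)
k(C(29), 960) + 3094940 = (-7/3 + 960) + 3094940 = 2873/3 + 3094940 = 9287693/3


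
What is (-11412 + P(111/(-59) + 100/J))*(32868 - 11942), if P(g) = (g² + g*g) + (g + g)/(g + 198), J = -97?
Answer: -8719754723476063036376/36567996143023 ≈ -2.3845e+8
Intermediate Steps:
P(g) = 2*g² + 2*g/(198 + g) (P(g) = (g² + g²) + (2*g)/(198 + g) = 2*g² + 2*g/(198 + g))
(-11412 + P(111/(-59) + 100/J))*(32868 - 11942) = (-11412 + 2*(111/(-59) + 100/(-97))*(1 + (111/(-59) + 100/(-97))² + 198*(111/(-59) + 100/(-97)))/(198 + (111/(-59) + 100/(-97))))*(32868 - 11942) = (-11412 + 2*(111*(-1/59) + 100*(-1/97))*(1 + (111*(-1/59) + 100*(-1/97))² + 198*(111*(-1/59) + 100*(-1/97)))/(198 + (111*(-1/59) + 100*(-1/97))))*20926 = (-11412 + 2*(-111/59 - 100/97)*(1 + (-111/59 - 100/97)² + 198*(-111/59 - 100/97))/(198 + (-111/59 - 100/97)))*20926 = (-11412 + 2*(-16667/5723)*(1 + (-16667/5723)² + 198*(-16667/5723))/(198 - 16667/5723))*20926 = (-11412 + 2*(-16667/5723)*(1 + 277788889/32752729 - 3300066/5723)/(1116487/5723))*20926 = (-11412 + 2*(-16667/5723)*(5723/1116487)*(-18575736100/32752729))*20926 = (-11412 + 619203587157400/36567996143023)*20926 = -416694768397021076/36567996143023*20926 = -8719754723476063036376/36567996143023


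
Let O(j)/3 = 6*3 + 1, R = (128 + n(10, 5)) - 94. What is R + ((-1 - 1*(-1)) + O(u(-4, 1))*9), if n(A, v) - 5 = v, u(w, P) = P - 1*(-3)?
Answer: 557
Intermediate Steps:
u(w, P) = 3 + P (u(w, P) = P + 3 = 3 + P)
n(A, v) = 5 + v
R = 44 (R = (128 + (5 + 5)) - 94 = (128 + 10) - 94 = 138 - 94 = 44)
O(j) = 57 (O(j) = 3*(6*3 + 1) = 3*(18 + 1) = 3*19 = 57)
R + ((-1 - 1*(-1)) + O(u(-4, 1))*9) = 44 + ((-1 - 1*(-1)) + 57*9) = 44 + ((-1 + 1) + 513) = 44 + (0 + 513) = 44 + 513 = 557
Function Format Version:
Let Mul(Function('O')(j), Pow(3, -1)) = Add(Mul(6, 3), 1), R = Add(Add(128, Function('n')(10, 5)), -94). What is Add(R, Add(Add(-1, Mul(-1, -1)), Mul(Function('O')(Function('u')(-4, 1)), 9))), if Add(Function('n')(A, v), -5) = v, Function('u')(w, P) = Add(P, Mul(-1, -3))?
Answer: 557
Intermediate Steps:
Function('u')(w, P) = Add(3, P) (Function('u')(w, P) = Add(P, 3) = Add(3, P))
Function('n')(A, v) = Add(5, v)
R = 44 (R = Add(Add(128, Add(5, 5)), -94) = Add(Add(128, 10), -94) = Add(138, -94) = 44)
Function('O')(j) = 57 (Function('O')(j) = Mul(3, Add(Mul(6, 3), 1)) = Mul(3, Add(18, 1)) = Mul(3, 19) = 57)
Add(R, Add(Add(-1, Mul(-1, -1)), Mul(Function('O')(Function('u')(-4, 1)), 9))) = Add(44, Add(Add(-1, Mul(-1, -1)), Mul(57, 9))) = Add(44, Add(Add(-1, 1), 513)) = Add(44, Add(0, 513)) = Add(44, 513) = 557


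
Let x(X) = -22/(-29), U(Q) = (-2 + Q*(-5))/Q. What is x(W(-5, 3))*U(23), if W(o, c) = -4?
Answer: -2574/667 ≈ -3.8591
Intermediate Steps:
U(Q) = (-2 - 5*Q)/Q
x(X) = 22/29 (x(X) = -22*(-1/29) = 22/29)
x(W(-5, 3))*U(23) = 22*(-5 - 2/23)/29 = (22/29)*(-117/23) = -2574/667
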